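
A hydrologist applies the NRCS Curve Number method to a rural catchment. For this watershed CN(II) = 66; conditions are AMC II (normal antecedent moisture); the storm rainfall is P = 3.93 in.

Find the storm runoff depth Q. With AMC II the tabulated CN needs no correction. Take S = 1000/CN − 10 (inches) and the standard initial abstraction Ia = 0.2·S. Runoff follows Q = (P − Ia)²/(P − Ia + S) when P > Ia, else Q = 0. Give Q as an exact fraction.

AMC II — tabulated CN = 66 applies directly.
S = 1000/66 − 10 = 170/33 in ≈ 5.152 in
Ia = 0.2S: 0.2·5.152 = 1.030 in (exactly 34/33)
Since P=3.930 > Ia=1.030: effective rainfall P−Ia = 9569/3300 in
Runoff Q = (P−Ia)²/(P−Ia+S) = (2.900)²/(2.900+5.152) = 91565761/87677700 ≈ 1.044 in

Q = 91565761/87677700 in ≈ 1.044 in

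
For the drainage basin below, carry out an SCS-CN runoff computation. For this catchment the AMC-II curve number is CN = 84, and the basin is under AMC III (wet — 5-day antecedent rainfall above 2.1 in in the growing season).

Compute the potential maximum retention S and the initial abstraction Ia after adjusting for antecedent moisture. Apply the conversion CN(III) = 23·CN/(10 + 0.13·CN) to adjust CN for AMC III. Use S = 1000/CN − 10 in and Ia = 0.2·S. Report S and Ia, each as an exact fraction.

Wet (AMC III): CN(III) = 23·84/(10 + 0.13·84) = 1932/(523/25) = 48300/523 ≈ 92.352
Max retention: S = 1000/(48300/523) − 10 = 400/483 in (≈ 0.828 in)
Ia = 0.2·(400/483) = 80/483 in ≈ 0.166 in

S = 400/483 in ≈ 0.828 in; Ia = 80/483 in ≈ 0.166 in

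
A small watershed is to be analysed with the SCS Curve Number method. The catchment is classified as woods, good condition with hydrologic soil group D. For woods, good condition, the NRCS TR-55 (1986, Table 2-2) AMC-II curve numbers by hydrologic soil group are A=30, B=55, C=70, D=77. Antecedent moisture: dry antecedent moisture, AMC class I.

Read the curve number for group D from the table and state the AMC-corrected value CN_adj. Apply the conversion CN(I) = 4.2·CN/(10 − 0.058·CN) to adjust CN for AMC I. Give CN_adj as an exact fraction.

CN_adj = 161700/2767 ≈ 58.439

NRCS table: woods, good condition, soil group D → CN(II) = 77
CN(I) from CN(II)=77: (4.2·77)/(10 − 0.058·77) = 161700/2767 ≈ 58.439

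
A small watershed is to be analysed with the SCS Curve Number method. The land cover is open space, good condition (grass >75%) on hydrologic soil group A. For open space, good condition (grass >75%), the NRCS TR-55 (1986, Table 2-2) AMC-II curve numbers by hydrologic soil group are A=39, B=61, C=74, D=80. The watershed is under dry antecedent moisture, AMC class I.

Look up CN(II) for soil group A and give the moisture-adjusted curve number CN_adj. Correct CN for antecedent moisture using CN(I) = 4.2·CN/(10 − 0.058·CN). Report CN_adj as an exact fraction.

NRCS table: open space, good condition (grass >75%), soil group A → CN(II) = 39
Dry (AMC I): CN(I) = 4.2·39/(10 − 0.058·39) = (819/5)/(3869/500) = 81900/3869 ≈ 21.168

CN_adj = 81900/3869 ≈ 21.168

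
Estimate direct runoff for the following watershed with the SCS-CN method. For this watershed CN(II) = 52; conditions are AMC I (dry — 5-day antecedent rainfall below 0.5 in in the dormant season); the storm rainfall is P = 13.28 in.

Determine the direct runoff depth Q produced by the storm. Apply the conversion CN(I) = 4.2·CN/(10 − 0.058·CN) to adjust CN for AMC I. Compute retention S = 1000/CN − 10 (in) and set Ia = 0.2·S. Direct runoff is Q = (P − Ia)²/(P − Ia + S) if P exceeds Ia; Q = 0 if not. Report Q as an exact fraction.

Q = 102131236/39933075 in ≈ 2.558 in

CN(I) from CN(II)=52: (4.2·52)/(10 − 0.058·52) = 9100/291 ≈ 31.271
Retention S: 1000/CN − 10 with CN=31.271 → S = 2000/91 ≈ 21.978 in
Ia = 0.2·(2000/91) = 400/91 in ≈ 4.396 in
P − Ia = 13.280 − 4.396 = 20212/2275 ≈ 8.884 in (> 0, runoff occurs)
Q: (20212/2275)² ÷ (70212/2275) = 102131236/39933075 in (≈ 2.558 in)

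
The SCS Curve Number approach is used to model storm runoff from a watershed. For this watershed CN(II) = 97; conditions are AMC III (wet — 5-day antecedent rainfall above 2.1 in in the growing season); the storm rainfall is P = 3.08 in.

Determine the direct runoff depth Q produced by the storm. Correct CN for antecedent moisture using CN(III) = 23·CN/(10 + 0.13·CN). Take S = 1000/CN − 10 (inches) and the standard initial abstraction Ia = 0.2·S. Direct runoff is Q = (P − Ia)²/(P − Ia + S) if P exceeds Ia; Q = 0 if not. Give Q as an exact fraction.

Adjust CN=97 to AMC III: 23·97/(10 + 0.13·97) → 2231 ÷ (2261/100) = 223100/2261 ≈ 98.673
Retention S: 1000/CN − 10 with CN=98.673 → S = 300/2231 ≈ 0.134 in
Ia = 0.2S: 0.2·0.134 = 0.027 in (exactly 60/2231)
P − Ia = 3.080 − 0.027 = 170287/55775 ≈ 3.053 in (> 0, runoff occurs)
Q: (170287/55775)² ÷ (177787/55775) = 28997662369/9916069925 in (≈ 2.924 in)

Q = 28997662369/9916069925 in ≈ 2.924 in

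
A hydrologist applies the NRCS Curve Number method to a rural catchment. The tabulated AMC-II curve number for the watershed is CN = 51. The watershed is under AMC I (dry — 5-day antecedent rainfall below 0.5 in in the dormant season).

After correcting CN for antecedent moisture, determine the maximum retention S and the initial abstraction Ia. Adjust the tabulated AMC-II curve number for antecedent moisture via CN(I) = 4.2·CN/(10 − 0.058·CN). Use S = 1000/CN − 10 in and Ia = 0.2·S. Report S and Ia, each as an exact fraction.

S = 3500/153 in ≈ 22.876 in; Ia = 700/153 in ≈ 4.575 in

Dry (AMC I): CN(I) = 4.2·51/(10 − 0.058·51) = (1071/5)/(3521/500) = 15300/503 ≈ 30.417
Retention S: 1000/CN − 10 with CN=30.417 → S = 3500/153 ≈ 22.876 in
Initial abstraction Ia = S/5 = (3500/153)/5 = 700/153 ≈ 4.575 in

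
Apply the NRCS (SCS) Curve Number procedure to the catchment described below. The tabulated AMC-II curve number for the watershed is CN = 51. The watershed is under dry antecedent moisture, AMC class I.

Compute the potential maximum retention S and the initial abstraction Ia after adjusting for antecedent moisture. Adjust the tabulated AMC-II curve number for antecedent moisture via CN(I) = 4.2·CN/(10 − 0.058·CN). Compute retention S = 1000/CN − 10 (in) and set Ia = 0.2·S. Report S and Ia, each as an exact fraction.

Adjust CN=51 to AMC I: 4.2·51/(10 − 0.058·51) → (1071/5) ÷ (3521/500) = 15300/503 ≈ 30.417
S = 1000/(15300/503) − 10 = 3500/153 in ≈ 22.876 in
Ia = 0.2·(3500/153) = 700/153 in ≈ 4.575 in

S = 3500/153 in ≈ 22.876 in; Ia = 700/153 in ≈ 4.575 in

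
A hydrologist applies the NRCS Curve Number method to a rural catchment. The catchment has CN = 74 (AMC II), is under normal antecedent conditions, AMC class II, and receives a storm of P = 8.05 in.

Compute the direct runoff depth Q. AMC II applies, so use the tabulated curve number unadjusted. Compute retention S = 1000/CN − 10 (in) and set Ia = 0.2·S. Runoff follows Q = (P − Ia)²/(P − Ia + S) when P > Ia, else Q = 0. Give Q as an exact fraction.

Average conditions: CN = 74 (no AMC adjustment).
S = 1000/74 − 10 = 130/37 in ≈ 3.514 in
Ia = 0.2·(130/37) = 26/37 in ≈ 0.703 in
P − Ia = 8.050 − 0.703 = 5437/740 ≈ 7.347 in (> 0, runoff occurs)
Q: (5437/740)² ÷ (8037/740) = 29560969/5947380 in (≈ 4.970 in)

Q = 29560969/5947380 in ≈ 4.970 in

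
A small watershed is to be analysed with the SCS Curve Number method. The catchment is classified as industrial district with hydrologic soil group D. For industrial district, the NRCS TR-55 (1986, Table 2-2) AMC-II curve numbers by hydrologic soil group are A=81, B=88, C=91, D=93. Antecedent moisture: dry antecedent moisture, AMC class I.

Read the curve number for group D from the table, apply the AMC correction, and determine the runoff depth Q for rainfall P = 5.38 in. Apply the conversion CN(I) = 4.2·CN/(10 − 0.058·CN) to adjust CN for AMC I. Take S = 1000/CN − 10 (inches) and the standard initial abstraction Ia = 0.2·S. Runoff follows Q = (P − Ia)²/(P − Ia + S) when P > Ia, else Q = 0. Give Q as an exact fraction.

Q = 4907142601/1325961450 in ≈ 3.701 in

NRCS table: industrial district, soil group D → CN(II) = 93
Adjust CN=93 to AMC I: 4.2·93/(10 − 0.058·93) → (1953/5) ÷ (2303/500) = 27900/329 ≈ 84.802
S = 1000/(27900/329) − 10 = 500/279 in ≈ 1.792 in
Ia = 0.2S: 0.2·1.792 = 0.358 in (exactly 100/279)
Excess rainfall: 5.380 − 0.358 = 5.022 in; P > Ia so Q > 0
Runoff Q = (P−Ia)²/(P−Ia+S) = (5.022)²/(5.022+1.792) = 4907142601/1325961450 ≈ 3.701 in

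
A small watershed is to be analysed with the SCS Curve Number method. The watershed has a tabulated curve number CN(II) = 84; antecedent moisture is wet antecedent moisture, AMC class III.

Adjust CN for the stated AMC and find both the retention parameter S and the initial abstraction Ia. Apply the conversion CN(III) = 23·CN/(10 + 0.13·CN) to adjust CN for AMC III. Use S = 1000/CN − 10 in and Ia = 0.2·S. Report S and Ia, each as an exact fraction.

S = 400/483 in ≈ 0.828 in; Ia = 80/483 in ≈ 0.166 in

Wet (AMC III): CN(III) = 23·84/(10 + 0.13·84) = 1932/(523/25) = 48300/523 ≈ 92.352
S = 1000/(48300/523) − 10 = 400/483 in ≈ 0.828 in
Initial abstraction Ia = S/5 = (400/483)/5 = 80/483 ≈ 0.166 in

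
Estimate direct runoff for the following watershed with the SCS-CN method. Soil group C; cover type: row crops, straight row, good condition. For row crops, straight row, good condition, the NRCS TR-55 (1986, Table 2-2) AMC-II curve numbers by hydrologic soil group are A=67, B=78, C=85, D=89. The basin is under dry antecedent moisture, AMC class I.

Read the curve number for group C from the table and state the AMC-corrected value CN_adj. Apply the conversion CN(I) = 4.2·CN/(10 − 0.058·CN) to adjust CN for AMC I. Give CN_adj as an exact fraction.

NRCS table: row crops, straight row, good condition, soil group C → CN(II) = 85
Adjust CN=85 to AMC I: 4.2·85/(10 − 0.058·85) → 357 ÷ (507/100) = 11900/169 ≈ 70.414

CN_adj = 11900/169 ≈ 70.414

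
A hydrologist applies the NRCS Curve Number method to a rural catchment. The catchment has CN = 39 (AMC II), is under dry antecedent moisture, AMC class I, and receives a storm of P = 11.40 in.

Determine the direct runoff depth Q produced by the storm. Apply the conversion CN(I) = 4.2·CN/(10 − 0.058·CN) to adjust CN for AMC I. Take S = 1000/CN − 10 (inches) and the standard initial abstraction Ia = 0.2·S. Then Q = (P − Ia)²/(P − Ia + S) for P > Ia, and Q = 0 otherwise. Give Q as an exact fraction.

Q = 261889489/690756885 in ≈ 0.379 in

CN(I) from CN(II)=39: (4.2·39)/(10 − 0.058·39) = 81900/3869 ≈ 21.168
Max retention: S = 1000/(81900/3869) − 10 = 30500/819 in (≈ 37.241 in)
Ia = 0.2·(30500/819) = 6100/819 in ≈ 7.448 in
P − Ia = 11.400 − 7.448 = 16183/4095 ≈ 3.952 in (> 0, runoff occurs)
Q: (16183/4095)² ÷ (168683/4095) = 261889489/690756885 in (≈ 0.379 in)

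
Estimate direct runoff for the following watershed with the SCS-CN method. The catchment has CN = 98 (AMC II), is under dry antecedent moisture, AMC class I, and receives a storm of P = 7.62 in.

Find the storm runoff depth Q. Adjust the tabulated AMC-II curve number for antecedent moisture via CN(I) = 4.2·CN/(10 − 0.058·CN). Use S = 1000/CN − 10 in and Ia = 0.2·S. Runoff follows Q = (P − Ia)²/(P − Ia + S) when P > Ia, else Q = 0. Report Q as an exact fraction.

Adjust CN=98 to AMC I: 4.2·98/(10 − 0.058·98) → (2058/5) ÷ (1079/250) = 102900/1079 ≈ 95.366
Retention S: 1000/CN − 10 with CN=95.366 → S = 500/1029 ≈ 0.486 in
Ia = 0.2S: 0.2·0.486 = 0.097 in (exactly 100/1029)
P − Ia = 7.620 − 0.097 = 387049/51450 ≈ 7.523 in (> 0, runoff occurs)
Runoff Q = (P−Ia)²/(P−Ia+S) = (7.523)²/(7.523+0.486) = 149806928401/21199921050 ≈ 7.066 in

Q = 149806928401/21199921050 in ≈ 7.066 in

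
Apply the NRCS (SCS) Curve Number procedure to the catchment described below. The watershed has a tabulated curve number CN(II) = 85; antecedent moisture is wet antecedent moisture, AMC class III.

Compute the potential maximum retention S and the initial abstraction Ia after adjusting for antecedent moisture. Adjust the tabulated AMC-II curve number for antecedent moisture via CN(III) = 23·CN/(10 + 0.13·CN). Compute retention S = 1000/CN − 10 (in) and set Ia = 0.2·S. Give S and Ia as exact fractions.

S = 300/391 in ≈ 0.767 in; Ia = 60/391 in ≈ 0.153 in

CN(III) from CN(II)=85: (23·85)/(10 + 0.13·85) = 39100/421 ≈ 92.874
Retention S: 1000/CN − 10 with CN=92.874 → S = 300/391 ≈ 0.767 in
Ia = 0.2·(300/391) = 60/391 in ≈ 0.153 in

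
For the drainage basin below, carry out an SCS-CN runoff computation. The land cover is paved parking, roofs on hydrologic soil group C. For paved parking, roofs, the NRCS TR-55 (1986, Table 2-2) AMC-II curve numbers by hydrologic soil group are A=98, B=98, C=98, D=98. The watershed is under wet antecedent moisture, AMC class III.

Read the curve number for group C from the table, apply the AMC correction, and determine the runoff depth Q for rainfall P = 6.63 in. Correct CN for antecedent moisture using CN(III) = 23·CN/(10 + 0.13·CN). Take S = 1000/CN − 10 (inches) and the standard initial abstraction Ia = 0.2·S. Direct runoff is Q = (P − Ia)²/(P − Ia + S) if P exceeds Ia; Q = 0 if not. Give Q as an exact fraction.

NRCS table: paved parking, roofs, soil group C → CN(II) = 98
Adjust CN=98 to AMC III: 23·98/(10 + 0.13·98) → 2254 ÷ (1137/50) = 112700/1137 ≈ 99.120
Max retention: S = 1000/(112700/1137) − 10 = 100/1127 in (≈ 0.089 in)
Ia = 0.2·(100/1127) = 20/1127 in ≈ 0.018 in
P − Ia = 6.630 − 0.018 = 745201/112700 ≈ 6.612 in (> 0, runoff occurs)
Runoff Q = (P−Ia)²/(P−Ia+S) = (6.612)²/(6.612+0.089) = 555324530401/85111152700 ≈ 6.525 in

Q = 555324530401/85111152700 in ≈ 6.525 in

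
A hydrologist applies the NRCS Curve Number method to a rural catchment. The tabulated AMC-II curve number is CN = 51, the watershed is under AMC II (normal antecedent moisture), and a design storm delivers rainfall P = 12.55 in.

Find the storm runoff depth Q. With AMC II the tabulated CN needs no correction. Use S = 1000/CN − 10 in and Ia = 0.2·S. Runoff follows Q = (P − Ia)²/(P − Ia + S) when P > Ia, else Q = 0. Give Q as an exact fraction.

Q = 117527281/21053820 in ≈ 5.582 in

Average conditions: CN = 51 (no AMC adjustment).
Max retention: S = 1000/51 − 10 = 490/51 in (≈ 9.608 in)
Initial abstraction Ia = S/5 = (490/51)/5 = 98/51 ≈ 1.922 in
P − Ia = 12.550 − 1.922 = 10841/1020 ≈ 10.628 in (> 0, runoff occurs)
Q: (10841/1020)² ÷ (20641/1020) = 117527281/21053820 in (≈ 5.582 in)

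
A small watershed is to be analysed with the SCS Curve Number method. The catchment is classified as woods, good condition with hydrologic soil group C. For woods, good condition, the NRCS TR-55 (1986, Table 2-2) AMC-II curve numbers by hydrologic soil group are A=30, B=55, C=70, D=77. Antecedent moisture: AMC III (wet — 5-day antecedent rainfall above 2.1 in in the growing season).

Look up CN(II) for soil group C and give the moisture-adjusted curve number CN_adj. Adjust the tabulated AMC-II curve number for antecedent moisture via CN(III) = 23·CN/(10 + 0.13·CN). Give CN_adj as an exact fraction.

NRCS table: woods, good condition, soil group C → CN(II) = 70
CN(III) from CN(II)=70: (23·70)/(10 + 0.13·70) = 16100/191 ≈ 84.293

CN_adj = 16100/191 ≈ 84.293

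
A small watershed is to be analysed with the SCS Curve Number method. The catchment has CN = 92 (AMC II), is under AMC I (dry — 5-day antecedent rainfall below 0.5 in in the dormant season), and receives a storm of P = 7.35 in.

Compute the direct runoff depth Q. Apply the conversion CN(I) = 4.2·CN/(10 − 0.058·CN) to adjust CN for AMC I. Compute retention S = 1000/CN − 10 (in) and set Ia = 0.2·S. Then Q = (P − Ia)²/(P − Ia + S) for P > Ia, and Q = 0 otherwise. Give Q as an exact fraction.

Adjust CN=92 to AMC I: 4.2·92/(10 − 0.058·92) → (1932/5) ÷ (583/125) = 48300/583 ≈ 82.847
Retention S: 1000/CN − 10 with CN=82.847 → S = 1000/483 ≈ 2.070 in
Ia = 0.2·(1000/483) = 200/483 in ≈ 0.414 in
Since P=7.350 > Ia=0.414: effective rainfall P−Ia = 67001/9660 in
Runoff Q = (P−Ia)²/(P−Ia+S) = (6.936)²/(6.936+2.070) = 4489134001/840429660 ≈ 5.341 in

Q = 4489134001/840429660 in ≈ 5.341 in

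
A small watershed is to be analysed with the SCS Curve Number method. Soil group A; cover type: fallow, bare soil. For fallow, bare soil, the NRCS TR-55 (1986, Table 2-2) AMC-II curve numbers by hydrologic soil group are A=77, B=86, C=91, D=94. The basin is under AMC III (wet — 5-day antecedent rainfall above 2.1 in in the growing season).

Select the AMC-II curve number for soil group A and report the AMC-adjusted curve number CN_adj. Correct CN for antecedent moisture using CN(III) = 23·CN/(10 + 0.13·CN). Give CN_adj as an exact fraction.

CN_adj = 7700/87 ≈ 88.506

NRCS table: fallow, bare soil, soil group A → CN(II) = 77
Wet (AMC III): CN(III) = 23·77/(10 + 0.13·77) = 1771/(2001/100) = 7700/87 ≈ 88.506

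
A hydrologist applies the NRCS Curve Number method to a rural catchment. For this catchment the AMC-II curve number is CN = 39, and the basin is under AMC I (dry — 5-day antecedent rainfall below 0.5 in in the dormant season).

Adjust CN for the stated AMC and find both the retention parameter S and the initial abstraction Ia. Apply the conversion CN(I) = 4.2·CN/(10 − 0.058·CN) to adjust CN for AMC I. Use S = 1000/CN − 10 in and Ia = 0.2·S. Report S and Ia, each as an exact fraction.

S = 30500/819 in ≈ 37.241 in; Ia = 6100/819 in ≈ 7.448 in

Adjust CN=39 to AMC I: 4.2·39/(10 − 0.058·39) → (819/5) ÷ (3869/500) = 81900/3869 ≈ 21.168
S = 1000/(81900/3869) − 10 = 30500/819 in ≈ 37.241 in
Ia = 0.2·(30500/819) = 6100/819 in ≈ 7.448 in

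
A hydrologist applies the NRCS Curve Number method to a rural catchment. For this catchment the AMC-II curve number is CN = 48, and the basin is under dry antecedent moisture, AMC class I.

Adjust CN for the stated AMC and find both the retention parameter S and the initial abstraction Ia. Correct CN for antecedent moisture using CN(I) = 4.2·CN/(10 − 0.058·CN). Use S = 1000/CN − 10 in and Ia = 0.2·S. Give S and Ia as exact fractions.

S = 1625/63 in ≈ 25.794 in; Ia = 325/63 in ≈ 5.159 in

CN(I) from CN(II)=48: (4.2·48)/(10 − 0.058·48) = 12600/451 ≈ 27.938
S = 1000/(12600/451) − 10 = 1625/63 in ≈ 25.794 in
Ia = 0.2S: 0.2·25.794 = 5.159 in (exactly 325/63)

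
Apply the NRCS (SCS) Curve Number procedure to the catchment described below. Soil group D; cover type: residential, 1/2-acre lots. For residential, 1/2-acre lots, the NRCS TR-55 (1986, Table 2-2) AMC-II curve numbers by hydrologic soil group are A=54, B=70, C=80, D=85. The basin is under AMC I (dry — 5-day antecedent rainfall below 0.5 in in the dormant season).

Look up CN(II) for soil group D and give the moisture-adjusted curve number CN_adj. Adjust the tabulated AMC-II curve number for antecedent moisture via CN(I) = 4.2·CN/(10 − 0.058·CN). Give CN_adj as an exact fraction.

NRCS table: residential, 1/2-acre lots, soil group D → CN(II) = 85
CN(I) from CN(II)=85: (4.2·85)/(10 − 0.058·85) = 11900/169 ≈ 70.414

CN_adj = 11900/169 ≈ 70.414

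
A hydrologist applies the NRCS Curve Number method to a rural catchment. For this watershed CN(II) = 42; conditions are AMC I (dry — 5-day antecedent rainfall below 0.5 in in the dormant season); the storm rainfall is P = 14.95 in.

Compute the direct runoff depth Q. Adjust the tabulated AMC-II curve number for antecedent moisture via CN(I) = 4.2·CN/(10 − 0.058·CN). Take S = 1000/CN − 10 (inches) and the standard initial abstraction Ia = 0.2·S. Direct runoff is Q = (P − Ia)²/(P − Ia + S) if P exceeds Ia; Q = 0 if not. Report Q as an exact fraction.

CN(I) from CN(II)=42: (4.2·42)/(10 − 0.058·42) = 44100/1891 ≈ 23.321
S = 1000/(44100/1891) − 10 = 14500/441 in ≈ 32.880 in
Initial abstraction Ia = S/5 = (14500/441)/5 = 2900/441 ≈ 6.576 in
Excess rainfall: 14.950 − 6.576 = 8.374 in; P > Ia so Q > 0
Q: (73859/8820)² ÷ (363859/8820) = 5455151881/3209236380 in (≈ 1.700 in)

Q = 5455151881/3209236380 in ≈ 1.700 in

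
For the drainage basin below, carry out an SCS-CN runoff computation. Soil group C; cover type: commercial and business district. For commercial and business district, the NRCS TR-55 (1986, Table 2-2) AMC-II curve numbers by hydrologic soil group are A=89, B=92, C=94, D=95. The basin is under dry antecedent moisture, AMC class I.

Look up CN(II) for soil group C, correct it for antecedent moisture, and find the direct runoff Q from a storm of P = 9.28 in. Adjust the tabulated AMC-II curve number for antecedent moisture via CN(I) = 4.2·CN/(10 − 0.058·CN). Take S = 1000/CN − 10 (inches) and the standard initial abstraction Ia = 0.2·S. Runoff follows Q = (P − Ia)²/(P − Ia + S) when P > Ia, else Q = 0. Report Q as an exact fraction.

NRCS table: commercial and business district, soil group C → CN(II) = 94
Dry (AMC I): CN(I) = 4.2·94/(10 − 0.058·94) = (1974/5)/(1137/250) = 32900/379 ≈ 86.807
Max retention: S = 1000/(32900/379) − 10 = 500/329 in (≈ 1.520 in)
Ia = 0.2·(500/329) = 100/329 in ≈ 0.304 in
P − Ia = 9.280 − 0.304 = 73828/8225 ≈ 8.976 in (> 0, runoff occurs)
Runoff Q = (P−Ia)²/(P−Ia+S) = (8.976)²/(8.976+1.520) = 681321698/88755975 ≈ 7.676 in

Q = 681321698/88755975 in ≈ 7.676 in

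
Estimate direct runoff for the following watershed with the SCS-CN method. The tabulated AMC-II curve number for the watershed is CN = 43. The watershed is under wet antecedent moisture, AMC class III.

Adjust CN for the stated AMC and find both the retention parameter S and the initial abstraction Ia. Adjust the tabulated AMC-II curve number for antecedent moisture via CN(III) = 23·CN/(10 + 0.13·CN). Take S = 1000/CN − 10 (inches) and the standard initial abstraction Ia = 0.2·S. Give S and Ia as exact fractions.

S = 5700/989 in ≈ 5.763 in; Ia = 1140/989 in ≈ 1.153 in

CN(III) from CN(II)=43: (23·43)/(10 + 0.13·43) = 98900/1559 ≈ 63.438
Retention S: 1000/CN − 10 with CN=63.438 → S = 5700/989 ≈ 5.763 in
Initial abstraction Ia = S/5 = (5700/989)/5 = 1140/989 ≈ 1.153 in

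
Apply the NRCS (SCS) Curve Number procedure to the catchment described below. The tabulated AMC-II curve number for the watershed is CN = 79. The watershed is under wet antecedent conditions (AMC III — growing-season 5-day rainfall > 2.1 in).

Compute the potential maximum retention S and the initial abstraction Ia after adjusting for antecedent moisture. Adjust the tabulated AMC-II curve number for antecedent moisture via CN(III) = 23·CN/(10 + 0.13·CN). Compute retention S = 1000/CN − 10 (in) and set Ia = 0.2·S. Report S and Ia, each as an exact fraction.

Adjust CN=79 to AMC III: 23·79/(10 + 0.13·79) → 1817 ÷ (2027/100) = 181700/2027 ≈ 89.640
S = 1000/(181700/2027) − 10 = 2100/1817 in ≈ 1.156 in
Ia = 0.2S: 0.2·1.156 = 0.231 in (exactly 420/1817)

S = 2100/1817 in ≈ 1.156 in; Ia = 420/1817 in ≈ 0.231 in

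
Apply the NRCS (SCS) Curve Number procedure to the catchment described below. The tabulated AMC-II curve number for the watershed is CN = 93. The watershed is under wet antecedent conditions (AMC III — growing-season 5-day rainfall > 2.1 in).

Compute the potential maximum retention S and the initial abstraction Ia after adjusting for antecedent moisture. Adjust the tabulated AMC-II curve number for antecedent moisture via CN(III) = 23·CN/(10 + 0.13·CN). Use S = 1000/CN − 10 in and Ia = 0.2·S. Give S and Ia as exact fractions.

S = 700/2139 in ≈ 0.327 in; Ia = 140/2139 in ≈ 0.065 in

Adjust CN=93 to AMC III: 23·93/(10 + 0.13·93) → 2139 ÷ (2209/100) = 213900/2209 ≈ 96.831
Retention S: 1000/CN − 10 with CN=96.831 → S = 700/2139 ≈ 0.327 in
Initial abstraction Ia = S/5 = (700/2139)/5 = 140/2139 ≈ 0.065 in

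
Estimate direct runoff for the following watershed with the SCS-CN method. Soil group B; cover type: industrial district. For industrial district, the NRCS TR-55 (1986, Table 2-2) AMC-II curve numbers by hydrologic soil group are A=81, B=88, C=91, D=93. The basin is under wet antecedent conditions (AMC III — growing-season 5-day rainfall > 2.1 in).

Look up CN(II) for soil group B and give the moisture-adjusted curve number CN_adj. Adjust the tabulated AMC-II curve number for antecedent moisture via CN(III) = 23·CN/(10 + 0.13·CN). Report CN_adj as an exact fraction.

NRCS table: industrial district, soil group B → CN(II) = 88
CN(III) from CN(II)=88: (23·88)/(10 + 0.13·88) = 6325/67 ≈ 94.403

CN_adj = 6325/67 ≈ 94.403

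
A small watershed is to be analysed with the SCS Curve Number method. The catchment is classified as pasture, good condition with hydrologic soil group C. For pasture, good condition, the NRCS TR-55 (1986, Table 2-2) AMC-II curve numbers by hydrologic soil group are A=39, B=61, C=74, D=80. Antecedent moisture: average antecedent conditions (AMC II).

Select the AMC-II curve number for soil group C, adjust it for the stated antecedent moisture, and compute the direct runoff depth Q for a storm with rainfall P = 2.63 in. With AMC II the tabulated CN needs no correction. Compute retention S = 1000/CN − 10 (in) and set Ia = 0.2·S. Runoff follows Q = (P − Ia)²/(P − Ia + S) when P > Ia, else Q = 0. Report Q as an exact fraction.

Q = 50851161/74484700 in ≈ 0.683 in

NRCS table: pasture, good condition, soil group C → CN(II) = 74
AMC II — tabulated CN = 74 applies directly.
S = 1000/74 − 10 = 130/37 in ≈ 3.514 in
Ia = 0.2S: 0.2·3.514 = 0.703 in (exactly 26/37)
Since P=2.630 > Ia=0.703: effective rainfall P−Ia = 7131/3700 in
Q: (7131/3700)² ÷ (20131/3700) = 50851161/74484700 in (≈ 0.683 in)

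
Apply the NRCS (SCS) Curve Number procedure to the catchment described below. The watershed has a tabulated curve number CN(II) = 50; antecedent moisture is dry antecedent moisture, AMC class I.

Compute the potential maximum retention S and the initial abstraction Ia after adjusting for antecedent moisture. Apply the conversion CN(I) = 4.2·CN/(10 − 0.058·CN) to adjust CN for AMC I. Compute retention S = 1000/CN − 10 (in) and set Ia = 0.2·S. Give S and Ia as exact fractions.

S = 500/21 in ≈ 23.810 in; Ia = 100/21 in ≈ 4.762 in

Adjust CN=50 to AMC I: 4.2·50/(10 − 0.058·50) → 210 ÷ (71/10) = 2100/71 ≈ 29.577
Retention S: 1000/CN − 10 with CN=29.577 → S = 500/21 ≈ 23.810 in
Ia = 0.2·(500/21) = 100/21 in ≈ 4.762 in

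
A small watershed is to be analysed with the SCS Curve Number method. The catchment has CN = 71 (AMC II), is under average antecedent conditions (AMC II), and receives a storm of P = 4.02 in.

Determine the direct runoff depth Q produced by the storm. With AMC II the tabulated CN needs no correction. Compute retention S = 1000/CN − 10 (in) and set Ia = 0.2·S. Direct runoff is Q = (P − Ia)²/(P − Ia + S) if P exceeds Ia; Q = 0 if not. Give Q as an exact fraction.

Q = 129299641/91842050 in ≈ 1.408 in

Average conditions: CN = 71 (no AMC adjustment).
Retention S: 1000/CN − 10 with CN=71.000 → S = 290/71 ≈ 4.085 in
Ia = 0.2·(290/71) = 58/71 in ≈ 0.817 in
Since P=4.020 > Ia=0.817: effective rainfall P−Ia = 11371/3550 in
Q: (11371/3550)² ÷ (25871/3550) = 129299641/91842050 in (≈ 1.408 in)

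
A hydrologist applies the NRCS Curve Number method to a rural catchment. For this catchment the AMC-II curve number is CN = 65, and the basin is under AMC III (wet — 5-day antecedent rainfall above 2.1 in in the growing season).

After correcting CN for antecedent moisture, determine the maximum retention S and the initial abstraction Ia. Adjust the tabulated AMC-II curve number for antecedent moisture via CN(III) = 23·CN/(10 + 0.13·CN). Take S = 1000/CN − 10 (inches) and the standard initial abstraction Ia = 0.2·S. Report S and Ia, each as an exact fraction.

S = 700/299 in ≈ 2.341 in; Ia = 140/299 in ≈ 0.468 in

CN(III) from CN(II)=65: (23·65)/(10 + 0.13·65) = 29900/369 ≈ 81.030
S = 1000/(29900/369) − 10 = 700/299 in ≈ 2.341 in
Ia = 0.2·(700/299) = 140/299 in ≈ 0.468 in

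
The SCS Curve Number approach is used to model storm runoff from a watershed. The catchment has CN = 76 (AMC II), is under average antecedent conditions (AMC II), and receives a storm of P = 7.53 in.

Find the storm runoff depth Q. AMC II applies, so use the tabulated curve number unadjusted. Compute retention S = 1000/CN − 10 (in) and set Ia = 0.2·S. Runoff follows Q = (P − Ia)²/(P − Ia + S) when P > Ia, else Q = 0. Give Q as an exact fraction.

Average conditions: CN = 76 (no AMC adjustment).
Retention S: 1000/CN − 10 with CN=76.000 → S = 60/19 ≈ 3.158 in
Ia = 0.2S: 0.2·3.158 = 0.632 in (exactly 12/19)
Excess rainfall: 7.530 − 0.632 = 6.898 in; P > Ia so Q > 0
Runoff Q = (P−Ia)²/(P−Ia+S) = (6.898)²/(6.898+3.158) = 19088161/4033700 ≈ 4.732 in

Q = 19088161/4033700 in ≈ 4.732 in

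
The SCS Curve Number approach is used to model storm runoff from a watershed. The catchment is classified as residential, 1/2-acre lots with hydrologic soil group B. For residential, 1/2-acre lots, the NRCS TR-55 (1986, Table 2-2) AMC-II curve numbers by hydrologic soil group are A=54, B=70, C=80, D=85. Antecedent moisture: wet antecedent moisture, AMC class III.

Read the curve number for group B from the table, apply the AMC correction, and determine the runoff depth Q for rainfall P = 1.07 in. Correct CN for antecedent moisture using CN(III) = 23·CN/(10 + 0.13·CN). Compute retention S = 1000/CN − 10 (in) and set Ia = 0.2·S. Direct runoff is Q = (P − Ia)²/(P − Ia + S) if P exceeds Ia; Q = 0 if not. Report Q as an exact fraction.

Q = 126045529/663754700 in ≈ 0.190 in

NRCS table: residential, 1/2-acre lots, soil group B → CN(II) = 70
CN(III) from CN(II)=70: (23·70)/(10 + 0.13·70) = 16100/191 ≈ 84.293
Max retention: S = 1000/(16100/191) − 10 = 300/161 in (≈ 1.863 in)
Ia = 0.2·(300/161) = 60/161 in ≈ 0.373 in
Since P=1.070 > Ia=0.373: effective rainfall P−Ia = 11227/16100 in
Q: (11227/16100)² ÷ (41227/16100) = 126045529/663754700 in (≈ 0.190 in)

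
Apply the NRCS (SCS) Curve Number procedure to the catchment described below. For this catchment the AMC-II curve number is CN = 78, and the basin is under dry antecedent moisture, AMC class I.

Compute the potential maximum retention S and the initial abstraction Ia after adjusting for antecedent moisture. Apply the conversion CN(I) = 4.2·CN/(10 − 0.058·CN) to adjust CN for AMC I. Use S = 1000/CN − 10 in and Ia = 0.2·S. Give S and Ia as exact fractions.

S = 5500/819 in ≈ 6.716 in; Ia = 1100/819 in ≈ 1.343 in

CN(I) from CN(II)=78: (4.2·78)/(10 − 0.058·78) = 81900/1369 ≈ 59.825
Retention S: 1000/CN − 10 with CN=59.825 → S = 5500/819 ≈ 6.716 in
Ia = 0.2S: 0.2·6.716 = 1.343 in (exactly 1100/819)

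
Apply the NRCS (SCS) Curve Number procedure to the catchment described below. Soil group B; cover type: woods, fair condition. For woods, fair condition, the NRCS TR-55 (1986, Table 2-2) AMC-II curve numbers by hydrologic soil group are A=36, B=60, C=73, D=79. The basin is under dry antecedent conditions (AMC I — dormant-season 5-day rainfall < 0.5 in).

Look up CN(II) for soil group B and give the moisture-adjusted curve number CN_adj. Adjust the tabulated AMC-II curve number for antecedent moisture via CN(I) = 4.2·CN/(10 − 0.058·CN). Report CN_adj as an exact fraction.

CN_adj = 6300/163 ≈ 38.650

NRCS table: woods, fair condition, soil group B → CN(II) = 60
CN(I) from CN(II)=60: (4.2·60)/(10 − 0.058·60) = 6300/163 ≈ 38.650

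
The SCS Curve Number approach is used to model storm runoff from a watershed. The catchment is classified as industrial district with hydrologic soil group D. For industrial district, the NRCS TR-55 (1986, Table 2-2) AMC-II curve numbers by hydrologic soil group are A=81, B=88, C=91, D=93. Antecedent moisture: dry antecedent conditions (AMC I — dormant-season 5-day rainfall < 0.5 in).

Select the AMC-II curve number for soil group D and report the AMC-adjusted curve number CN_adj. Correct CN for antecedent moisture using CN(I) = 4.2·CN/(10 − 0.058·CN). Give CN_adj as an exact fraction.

NRCS table: industrial district, soil group D → CN(II) = 93
CN(I) from CN(II)=93: (4.2·93)/(10 − 0.058·93) = 27900/329 ≈ 84.802

CN_adj = 27900/329 ≈ 84.802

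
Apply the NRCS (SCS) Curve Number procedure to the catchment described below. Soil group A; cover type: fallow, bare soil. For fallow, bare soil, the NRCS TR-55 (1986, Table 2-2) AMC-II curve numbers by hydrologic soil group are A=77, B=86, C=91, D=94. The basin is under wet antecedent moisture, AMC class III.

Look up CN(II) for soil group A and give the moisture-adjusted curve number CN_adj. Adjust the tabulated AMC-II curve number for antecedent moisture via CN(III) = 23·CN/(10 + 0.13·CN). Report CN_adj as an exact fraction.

CN_adj = 7700/87 ≈ 88.506

NRCS table: fallow, bare soil, soil group A → CN(II) = 77
Adjust CN=77 to AMC III: 23·77/(10 + 0.13·77) → 1771 ÷ (2001/100) = 7700/87 ≈ 88.506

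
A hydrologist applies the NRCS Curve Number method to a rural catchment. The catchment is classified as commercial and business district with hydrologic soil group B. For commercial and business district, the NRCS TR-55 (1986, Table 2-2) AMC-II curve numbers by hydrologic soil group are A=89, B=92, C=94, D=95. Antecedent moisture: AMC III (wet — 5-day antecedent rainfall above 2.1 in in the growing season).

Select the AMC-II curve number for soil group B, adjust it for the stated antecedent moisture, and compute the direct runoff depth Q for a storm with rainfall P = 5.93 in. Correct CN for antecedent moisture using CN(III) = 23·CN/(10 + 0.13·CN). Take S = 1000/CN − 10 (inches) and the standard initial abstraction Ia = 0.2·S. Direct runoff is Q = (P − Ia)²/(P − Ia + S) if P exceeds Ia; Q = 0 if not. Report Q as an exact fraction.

NRCS table: commercial and business district, soil group B → CN(II) = 92
CN(III) from CN(II)=92: (23·92)/(10 + 0.13·92) = 52900/549 ≈ 96.357
S = 1000/(52900/549) − 10 = 200/529 in ≈ 0.378 in
Ia = 0.2·(200/529) = 40/529 in ≈ 0.076 in
P − Ia = 5.930 − 0.076 = 309697/52900 ≈ 5.854 in (> 0, runoff occurs)
Q: (309697/52900)² ÷ (329697/52900) = 95912231809/17440971300 in (≈ 5.499 in)

Q = 95912231809/17440971300 in ≈ 5.499 in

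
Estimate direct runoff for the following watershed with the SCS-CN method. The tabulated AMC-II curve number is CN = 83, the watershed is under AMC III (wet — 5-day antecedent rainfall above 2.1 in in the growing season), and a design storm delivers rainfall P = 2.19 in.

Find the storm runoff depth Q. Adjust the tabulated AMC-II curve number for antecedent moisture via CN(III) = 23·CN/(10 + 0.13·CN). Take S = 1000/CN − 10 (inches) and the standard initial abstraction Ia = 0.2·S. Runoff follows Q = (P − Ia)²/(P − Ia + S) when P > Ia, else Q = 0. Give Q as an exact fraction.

Adjust CN=83 to AMC III: 23·83/(10 + 0.13·83) → 1909 ÷ (2079/100) = 190900/2079 ≈ 91.823
Max retention: S = 1000/(190900/2079) − 10 = 1700/1909 in (≈ 0.891 in)
Initial abstraction Ia = S/5 = (1700/1909)/5 = 340/1909 ≈ 0.178 in
Excess rainfall: 2.190 − 0.178 = 2.012 in; P > Ia so Q > 0
Q = (384071/190900)²/((384071/190900) + 1700/1909) = (147510533041/36442810000)/(554071/190900) = 147510533041/105772153900 in ≈ 1.395 in

Q = 147510533041/105772153900 in ≈ 1.395 in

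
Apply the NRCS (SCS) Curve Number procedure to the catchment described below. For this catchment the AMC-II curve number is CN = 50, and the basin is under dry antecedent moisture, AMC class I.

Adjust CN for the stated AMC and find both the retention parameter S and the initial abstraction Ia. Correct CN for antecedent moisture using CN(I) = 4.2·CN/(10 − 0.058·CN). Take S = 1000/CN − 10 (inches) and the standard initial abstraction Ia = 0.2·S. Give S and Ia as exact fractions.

S = 500/21 in ≈ 23.810 in; Ia = 100/21 in ≈ 4.762 in

CN(I) from CN(II)=50: (4.2·50)/(10 − 0.058·50) = 2100/71 ≈ 29.577
Max retention: S = 1000/(2100/71) − 10 = 500/21 in (≈ 23.810 in)
Ia = 0.2S: 0.2·23.810 = 4.762 in (exactly 100/21)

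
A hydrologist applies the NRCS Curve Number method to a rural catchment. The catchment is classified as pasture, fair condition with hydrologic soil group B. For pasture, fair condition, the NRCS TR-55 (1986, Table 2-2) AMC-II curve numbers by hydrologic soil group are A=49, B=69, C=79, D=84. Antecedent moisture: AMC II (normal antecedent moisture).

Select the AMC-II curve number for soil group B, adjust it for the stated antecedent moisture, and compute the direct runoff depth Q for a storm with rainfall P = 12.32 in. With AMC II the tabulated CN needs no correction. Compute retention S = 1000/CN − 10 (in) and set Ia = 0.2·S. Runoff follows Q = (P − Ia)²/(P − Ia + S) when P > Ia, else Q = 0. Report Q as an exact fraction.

NRCS table: pasture, fair condition, soil group B → CN(II) = 69
AMC II — tabulated CN = 69 applies directly.
Retention S: 1000/CN − 10 with CN=69.000 → S = 310/69 ≈ 4.493 in
Ia = 0.2S: 0.2·4.493 = 0.899 in (exactly 62/69)
P − Ia = 12.320 − 0.899 = 19702/1725 ≈ 11.421 in (> 0, runoff occurs)
Q: (19702/1725)² ÷ (27452/1725) = 97042201/11838675 in (≈ 8.197 in)

Q = 97042201/11838675 in ≈ 8.197 in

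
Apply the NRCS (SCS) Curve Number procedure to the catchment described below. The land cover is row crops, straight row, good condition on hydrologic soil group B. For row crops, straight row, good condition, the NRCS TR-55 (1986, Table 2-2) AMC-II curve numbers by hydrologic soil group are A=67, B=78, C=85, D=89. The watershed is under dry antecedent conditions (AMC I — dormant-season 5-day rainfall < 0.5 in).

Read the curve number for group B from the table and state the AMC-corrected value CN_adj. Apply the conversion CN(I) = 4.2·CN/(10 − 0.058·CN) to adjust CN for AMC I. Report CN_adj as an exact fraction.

CN_adj = 81900/1369 ≈ 59.825

NRCS table: row crops, straight row, good condition, soil group B → CN(II) = 78
CN(I) from CN(II)=78: (4.2·78)/(10 − 0.058·78) = 81900/1369 ≈ 59.825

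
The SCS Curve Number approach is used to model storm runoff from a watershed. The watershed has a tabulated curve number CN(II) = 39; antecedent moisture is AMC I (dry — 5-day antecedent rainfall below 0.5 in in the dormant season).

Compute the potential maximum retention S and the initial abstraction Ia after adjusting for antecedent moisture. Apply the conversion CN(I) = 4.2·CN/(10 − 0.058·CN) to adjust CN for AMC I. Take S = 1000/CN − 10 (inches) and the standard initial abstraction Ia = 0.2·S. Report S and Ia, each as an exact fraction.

S = 30500/819 in ≈ 37.241 in; Ia = 6100/819 in ≈ 7.448 in

Dry (AMC I): CN(I) = 4.2·39/(10 − 0.058·39) = (819/5)/(3869/500) = 81900/3869 ≈ 21.168
Retention S: 1000/CN − 10 with CN=21.168 → S = 30500/819 ≈ 37.241 in
Ia = 0.2·(30500/819) = 6100/819 in ≈ 7.448 in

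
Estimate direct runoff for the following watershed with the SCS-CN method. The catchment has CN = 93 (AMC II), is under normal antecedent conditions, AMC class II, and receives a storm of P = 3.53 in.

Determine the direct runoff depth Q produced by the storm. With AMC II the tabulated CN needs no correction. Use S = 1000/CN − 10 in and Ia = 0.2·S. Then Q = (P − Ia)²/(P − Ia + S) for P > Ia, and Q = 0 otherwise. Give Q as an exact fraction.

AMC II — tabulated CN = 93 applies directly.
Max retention: S = 1000/93 − 10 = 70/93 in (≈ 0.753 in)
Ia = 0.2S: 0.2·0.753 = 0.151 in (exactly 14/93)
P − Ia = 3.530 − 0.151 = 31429/9300 ≈ 3.379 in (> 0, runoff occurs)
Q = (31429/9300)²/((31429/9300) + 70/93) = (987782041/86490000)/(38429/9300) = 987782041/357389700 in ≈ 2.764 in

Q = 987782041/357389700 in ≈ 2.764 in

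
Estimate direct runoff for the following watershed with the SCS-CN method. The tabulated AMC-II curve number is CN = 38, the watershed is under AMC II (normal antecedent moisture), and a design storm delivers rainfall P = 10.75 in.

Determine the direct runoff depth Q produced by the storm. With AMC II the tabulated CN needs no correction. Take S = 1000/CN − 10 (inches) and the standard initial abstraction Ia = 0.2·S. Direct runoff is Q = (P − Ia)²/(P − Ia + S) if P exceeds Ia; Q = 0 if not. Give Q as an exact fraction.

Q = 323761/137484 in ≈ 2.355 in

AMC II — tabulated CN = 38 applies directly.
Retention S: 1000/CN − 10 with CN=38.000 → S = 310/19 ≈ 16.316 in
Ia = 0.2S: 0.2·16.316 = 3.263 in (exactly 62/19)
P − Ia = 10.750 − 3.263 = 569/76 ≈ 7.487 in (> 0, runoff occurs)
Q: (569/76)² ÷ (1809/76) = 323761/137484 in (≈ 2.355 in)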